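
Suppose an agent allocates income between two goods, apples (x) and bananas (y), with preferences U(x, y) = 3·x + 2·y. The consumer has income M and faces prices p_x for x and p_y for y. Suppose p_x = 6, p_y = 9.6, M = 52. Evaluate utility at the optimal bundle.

V = 26

Perfect substitutes: compare marginal utility per dollar. 3/p_x vs 2/p_y → 0.5 vs 0.2083.
x gives more utility per dollar, so spend all income on x: x* = M/p_x, y* = 0.
Numerically: x* = 8.6667, y* = 0.
Utility at the optimum: U(8.6667, 0) = 26.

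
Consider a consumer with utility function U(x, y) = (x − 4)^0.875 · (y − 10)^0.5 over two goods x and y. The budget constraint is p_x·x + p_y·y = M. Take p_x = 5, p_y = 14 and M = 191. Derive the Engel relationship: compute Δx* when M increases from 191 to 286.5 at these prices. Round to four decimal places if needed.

Δx* = 12.1545

MRS = (7/4)·(y−10)/(x−4). Tangency with p_x/p_y gives y−10 = (4/7)·(p_x/p_y)·(x−4).
After buying the subsistence bundle (4, 10), a share 7/11 of the remaining income goes to x: x* = 4 + 7/11·(M − 4p_x − 10p_y)/p_x.
Discretionary income = 191 − 4·5 − 10·14 = 31; x* = 4 + 7/11·31/5 = 7.9455.
At M' = 286.5: x* = 20.1. Change: 20.1 − 7.9455 = 12.1545.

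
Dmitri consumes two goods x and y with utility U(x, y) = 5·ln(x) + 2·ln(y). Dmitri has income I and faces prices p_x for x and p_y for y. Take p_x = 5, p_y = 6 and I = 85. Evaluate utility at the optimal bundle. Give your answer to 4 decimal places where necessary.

V = 15.28

Tangency: MRS = (5/2)·y/x = p_x/p_y.
So 5·p_y·y = 2·p_x·x; combined with the budget, a share 5/7 of income goes to x.
Demand: x*(p_x,p_y,I) = 5/7·I/p_x and y* = 2/7·I/p_y.
At p_x=5, p_y=6, I=85: x* = 5/7·85/5 = 12.1429, y* = 4.0476.
Utility at the optimum: U(12.1429, 4.0476) = 15.28.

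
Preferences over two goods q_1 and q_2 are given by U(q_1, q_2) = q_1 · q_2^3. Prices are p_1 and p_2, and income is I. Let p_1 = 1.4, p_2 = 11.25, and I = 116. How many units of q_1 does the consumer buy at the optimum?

q_1* = 20.7143

The MRS is (1/3)·q_2/q_1. Set MRS = p_1/p_2.
Rearranging, p_2·q_2 = 3·p_1·q_1. Substituting into the budget gives p_1·q_1·(1 + 3) = I.
Demand: q_1*(p_1,p_2,I) = 0.25·I/p_1 and q_2* = 0.75·I/p_2.
At p_1=1.4, p_2=11.25, I=116: q_1* = 0.25·116/1.4 = 20.7143.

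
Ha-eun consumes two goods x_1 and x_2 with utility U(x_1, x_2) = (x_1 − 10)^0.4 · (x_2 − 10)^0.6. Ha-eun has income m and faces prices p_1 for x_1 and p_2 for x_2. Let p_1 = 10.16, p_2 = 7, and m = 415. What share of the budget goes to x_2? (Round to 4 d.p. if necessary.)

MRS = (2/3)·(x_2−10)/(x_1−10). Tangency with p_1/p_2 gives x_2−10 = (3/2)·(p_1/p_2)·(x_1−10).
After buying the subsistence bundle (10, 10), a share 0.4 of the remaining income goes to x_1: x_1* = 10 + 0.4·(m − 10p_1 − 10p_2)/p_1.
Discretionary income = 415 − 10·10.16 − 10·7 = 243.4; x_1* = 10 + 0.4·243.4/10.16 = 19.5827; x_2* = 10 + 0.6·243.4/7 = 30.8629.
Expenditure on x_2: 7·30.8629 = 216.04; share = 0.5206.

share on x_2 = 0.5206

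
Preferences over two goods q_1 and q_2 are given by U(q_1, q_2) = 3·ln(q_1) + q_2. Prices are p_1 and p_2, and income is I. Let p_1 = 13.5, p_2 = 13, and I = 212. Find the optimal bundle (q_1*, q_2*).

q_1* = 2.8889, q_2* = 13.3077

MU_q_1 = 3/q_1, MU_q_2 = 1. Tangency: 3/q_1 = p_1/p_2.
So q_1*(p_1,p_2) = 3·p_2/p_1, independent of income; and q_2* = (I − 3·p_2)/p_2.
At the given prices: q_1* = 3·13/13.5 = 2.8889, and q_2* = 13.3077.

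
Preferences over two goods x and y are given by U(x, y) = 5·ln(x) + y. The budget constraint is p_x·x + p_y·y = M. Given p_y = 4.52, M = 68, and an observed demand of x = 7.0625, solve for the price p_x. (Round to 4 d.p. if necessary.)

Set MRS = p_x/p_y: (5/x)/1 = p_x/p_y.
So x*(p_x,p_y) = 5·p_y/p_x, independent of income; and y* = (M − 5·p_y)/p_y.
Set x* = 7.0625 in the demand function and solve for p_x: p_x = 3.2.

p_x = 3.2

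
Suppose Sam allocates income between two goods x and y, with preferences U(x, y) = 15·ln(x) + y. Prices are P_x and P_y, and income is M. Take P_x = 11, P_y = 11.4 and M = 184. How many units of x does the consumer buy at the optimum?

x* = 15.5455

MU_x = 15/x, MU_y = 1. Tangency: 15/x = P_x/P_y.
So x*(P_x,P_y) = 15·P_y/P_x, independent of income; and y* = (M − 15·P_y)/P_y.
At the given prices: x* = 15·11.4/11 = 15.5455.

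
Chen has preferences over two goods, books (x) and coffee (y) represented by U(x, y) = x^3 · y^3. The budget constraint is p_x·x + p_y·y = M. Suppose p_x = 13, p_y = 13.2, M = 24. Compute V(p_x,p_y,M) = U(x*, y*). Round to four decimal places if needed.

MU_x/MU_y = (3·y)/(3·x); tangency sets this equal to p_x/p_y.
Rearranging, p_y·y = p_x·x. Substituting into the budget gives p_x·x·(1 + 1) = M.
Demand: x*(p_x,p_y,M) = 0.5·M/p_x and y* = 0.5·M/p_y.
At p_x=13, p_y=13.2, M=24: x* = 0.5·24/13 = 0.9231, y* = 0.9091.
Utility at the optimum: U(0.9231, 0.9091) = 0.5909.

V = 0.5909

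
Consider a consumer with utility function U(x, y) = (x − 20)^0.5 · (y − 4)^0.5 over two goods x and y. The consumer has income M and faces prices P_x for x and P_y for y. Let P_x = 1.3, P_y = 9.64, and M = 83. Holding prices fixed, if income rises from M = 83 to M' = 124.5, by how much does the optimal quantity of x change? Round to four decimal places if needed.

Δx* = 15.9615

This is Cobb-Douglas in (x−20, y−4): tangency gives 0.5·P_y·(y−4) = 0.5·P_x·(x−20).
After buying the subsistence bundle (20, 4), a share 0.5 of the remaining income goes to x: x* = 20 + 0.5·(M − 20P_x − 4P_y)/P_x.
Discretionary income = 83 − 20·1.3 − 4·9.64 = 18.44; x* = 20 + 0.5·18.44/1.3 = 27.0923.
At M' = 124.5: x* = 43.0538. Change: 43.0538 − 27.0923 = 15.9615.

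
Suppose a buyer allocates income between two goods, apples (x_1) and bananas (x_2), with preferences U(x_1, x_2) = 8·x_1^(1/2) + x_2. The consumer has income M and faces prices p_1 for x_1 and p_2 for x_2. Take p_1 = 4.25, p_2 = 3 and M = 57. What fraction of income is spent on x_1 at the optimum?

share on x_1 = 0.5944

Utility is quasi-linear in x_2; the FOC for x_1 is 4/√x_1 = p_1/p_2.
Thus x_1* = (4·p_2/p_1)² — independent of M — with the rest of income spent on x_2.
Plugging in: x_1* = (4·3/4.25)² = 7.9723, x_2* = 7.7059.
Expenditure on x_1: 4.25·7.9723 = 33.8824; share = 0.5944.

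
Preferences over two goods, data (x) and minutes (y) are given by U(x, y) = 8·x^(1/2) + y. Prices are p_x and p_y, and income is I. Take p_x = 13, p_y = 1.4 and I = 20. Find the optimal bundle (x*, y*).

MU_x = 4/√x, MU_y = 1. Tangency: 4/√x = p_x/p_y.
Solve: √x = 4·p_y/p_x, so x*(p_x,p_y) = (4·p_y/p_x)², and y* = (I − p_x·x*)/p_y.
Plugging in: x* = (4·1.4/13)² = 0.1856, y* = 12.5626.

x* = 0.1856, y* = 12.5626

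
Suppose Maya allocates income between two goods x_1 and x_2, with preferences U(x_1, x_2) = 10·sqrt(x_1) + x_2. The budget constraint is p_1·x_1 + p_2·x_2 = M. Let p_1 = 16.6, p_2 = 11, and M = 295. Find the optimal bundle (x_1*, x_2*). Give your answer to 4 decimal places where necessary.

Set MRS = p_1/p_2: 5·x_1^(−1/2) = p_1/p_2.
Solve: √x_1 = 5·p_2/p_1, so x_1*(p_1,p_2) = (5·p_2/p_1)², and x_2* = (M − p_1·x_1*)/p_2.
Plugging in: x_1* = (5·11/16.6)² = 10.9776, x_2* = 10.2519.

x_1* = 10.9776, x_2* = 10.2519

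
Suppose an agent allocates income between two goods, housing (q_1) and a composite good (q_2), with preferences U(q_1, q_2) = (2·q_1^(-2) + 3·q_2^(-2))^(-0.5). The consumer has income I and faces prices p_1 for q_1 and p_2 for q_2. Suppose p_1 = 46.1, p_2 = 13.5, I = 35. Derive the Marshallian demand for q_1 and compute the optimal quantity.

q_1* = 0.5045

MU_q_1 ∝ 2·q_1^(-3), MU_q_2 ∝ 3·q_2^(-3), so MRS = (2/3)·(q_2/q_1)^(3) = p_1/p_2.
Hence q_2/q_1 = ((3/2)·p_1/p_2)^(1/(3)), i.e. raised to the 1/3 power.
With the ratio pinned down, the budget gives q_1* = I/(p_1 + p_2·(q_2/q_1)) and q_2* = (q_2/q_1)·q_1*.
Numerically q_2/q_1 = 1.723797, so q_1* = 35/(46.1 + 13.5·1.723797) = 0.5045.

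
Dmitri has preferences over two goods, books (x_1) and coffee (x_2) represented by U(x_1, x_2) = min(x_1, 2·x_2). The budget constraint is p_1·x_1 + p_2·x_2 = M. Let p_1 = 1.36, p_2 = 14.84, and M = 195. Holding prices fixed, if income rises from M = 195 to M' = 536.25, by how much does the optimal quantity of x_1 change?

Leontief preferences: the optimum is at the kink where x_1/2 = x_2/1, i.e. x_2 = (1/2)·x_1.
Budget: p_1·x_1 + p_2·(1/2)·x_1 = M, so (2·p_1 + p_2)·x_1 = 2·M.
Demand: x_1*(p_1,p_2,M) = 2·M/(2·p_1 + p_2), x_2* = M/(2·p_1 + p_2).
Here 2·1.36 + 14.84 = 17.56, giving x_1* = 22.2096.
At M' = 536.25: x_1* = 61.0763. Change: 61.0763 − 22.2096 = 38.8667.

Δx_1* = 38.8667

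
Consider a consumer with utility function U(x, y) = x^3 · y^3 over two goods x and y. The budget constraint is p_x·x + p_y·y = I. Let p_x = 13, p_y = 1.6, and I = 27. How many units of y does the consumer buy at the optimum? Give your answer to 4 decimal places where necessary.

MU_x/MU_y = (3·y)/(3·x); tangency sets this equal to p_x/p_y.
Rearranging, p_y·y = p_x·x. Substituting into the budget gives p_x·x·(1 + 1) = I.
Demand: x*(p_x,p_y,I) = 0.5·I/p_x and y* = 0.5·I/p_y.
At p_x=13, p_y=1.6, I=27: y* = 0.5·27/1.6 = 8.4375.

y* = 8.4375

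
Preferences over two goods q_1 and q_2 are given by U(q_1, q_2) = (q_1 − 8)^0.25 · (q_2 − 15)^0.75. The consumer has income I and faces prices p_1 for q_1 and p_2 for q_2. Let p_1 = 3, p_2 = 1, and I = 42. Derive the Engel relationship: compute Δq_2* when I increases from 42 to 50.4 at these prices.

Δq_2* = 6.3

Substituting into the budget: q_1* = 8 + 0.25·(I − 8·p_1 − 15·p_2)/p_1, and q_2* = 15 + 0.75·(…)/p_2.
Discretionary income = 42 − 8·3 − 15·1 = 3; q_2* = 15 + 0.75·3/1 = 17.25.
At I' = 50.4: q_2* = 23.55. Change: 23.55 − 17.25 = 6.3.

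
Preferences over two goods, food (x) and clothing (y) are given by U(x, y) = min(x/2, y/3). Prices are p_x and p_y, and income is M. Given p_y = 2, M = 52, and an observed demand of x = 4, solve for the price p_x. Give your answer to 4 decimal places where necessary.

p_x = 10

With perfect complements, no substitution: consume in ratio x:y = 2:3.
Budget: p_x·x + p_y·(3/2)·x = M, so (2·p_x + 3·p_y)·x = 2·M.
Demand: x*(p_x,p_y,M) = 2·M/(2·p_x + 3·p_y), y* = 3·M/(2·p_x + 3·p_y).
Set x* = 4 in the demand function and solve for p_x: p_x = 10.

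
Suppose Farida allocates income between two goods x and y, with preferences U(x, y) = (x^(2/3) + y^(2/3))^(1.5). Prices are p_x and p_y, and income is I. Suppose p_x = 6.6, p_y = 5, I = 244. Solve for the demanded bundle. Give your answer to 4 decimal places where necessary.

MU_x ∝ x^(-1/3), MU_y ∝ y^(-1/3), so MRS = (y/x)^(1/3) = p_x/p_y.
Hence y/x = (p_x/p_y)^(1/(1/3)), i.e. raised to the 3 power.
Substitute y = (y/x)·x into the budget: x* = I/(p_x + p_y·(y/x)).
Numerically y/x = 2.299968, so x* = 244/(6.6 + 5·2.299968) = 13.4808 and y* = 2.299968·13.4808 = 31.0054.

x* = 13.4808, y* = 31.0054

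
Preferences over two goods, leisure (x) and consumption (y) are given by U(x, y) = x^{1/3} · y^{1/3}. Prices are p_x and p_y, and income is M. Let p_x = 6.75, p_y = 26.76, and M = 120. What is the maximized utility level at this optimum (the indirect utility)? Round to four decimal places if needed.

MU_x/MU_y = (1/3·y)/(1/3·x); tangency sets this equal to p_x/p_y.
So 1/3·p_y·y = 1/3·p_x·x; combined with the budget, a share 0.5 of income goes to x.
Demand: x*(p_x,p_y,M) = 0.5·M/p_x and y* = 0.5·M/p_y.
At p_x=6.75, p_y=26.76, M=120: x* = 0.5·120/6.75 = 8.8889, y* = 2.2422.
Utility at the optimum: U(8.8889, 2.2422) = 2.7113.

V = 2.7113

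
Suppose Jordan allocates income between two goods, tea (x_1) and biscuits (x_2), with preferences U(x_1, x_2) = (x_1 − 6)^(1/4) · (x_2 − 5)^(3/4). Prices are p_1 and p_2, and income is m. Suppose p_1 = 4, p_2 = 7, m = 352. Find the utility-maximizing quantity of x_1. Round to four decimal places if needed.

x_1* = 24.3125

MRS = (1/3)·(x_2−5)/(x_1−6). Tangency with p_1/p_2 gives x_2−5 = 3·(p_1/p_2)·(x_1−6).
After buying the subsistence bundle (6, 5), a share 0.25 of the remaining income goes to x_1: x_1* = 6 + 0.25·(m − 6p_1 − 5p_2)/p_1.
Discretionary income = 352 − 6·4 − 5·7 = 293; x_1* = 6 + 0.25·293/4 = 24.3125.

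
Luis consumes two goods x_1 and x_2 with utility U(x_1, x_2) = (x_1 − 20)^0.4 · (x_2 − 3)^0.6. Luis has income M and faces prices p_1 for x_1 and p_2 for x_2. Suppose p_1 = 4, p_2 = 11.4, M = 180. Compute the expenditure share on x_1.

Discretionary income = 180 − 20·4 − 3·11.4 = 65.8; x_1* = 20 + 0.4·65.8/4 = 26.58; x_2* = 3 + 0.6·65.8/11.4 = 6.4632.
Expenditure on x_1: 4·26.58 = 106.32; share = 0.5907.

share on x_1 = 0.5907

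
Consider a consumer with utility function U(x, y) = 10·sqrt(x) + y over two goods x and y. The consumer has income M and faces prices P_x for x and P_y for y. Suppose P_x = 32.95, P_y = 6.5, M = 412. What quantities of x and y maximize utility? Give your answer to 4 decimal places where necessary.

x* = 0.9729, y* = 58.4529

Set MRS = P_x/P_y: 5·x^(−1/2) = P_x/P_y.
Thus x* = (5·P_y/P_x)² — independent of M — with the rest of income spent on y.
Plugging in: x* = (5·6.5/32.95)² = 0.9729, y* = 58.4529.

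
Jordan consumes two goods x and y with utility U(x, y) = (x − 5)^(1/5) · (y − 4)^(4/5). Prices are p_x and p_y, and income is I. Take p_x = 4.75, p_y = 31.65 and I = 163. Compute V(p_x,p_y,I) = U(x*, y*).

V = 0.3541

Let x' = x−5, y' = y−4. MRS = (1/4)·y'/x' = p_x/p_y.
Substituting into the budget: x* = 5 + 0.2·(I − 5·p_x − 4·p_y)/p_x, and y* = 4 + 0.8·(…)/p_y.
Discretionary income = 163 − 5·4.75 − 4·31.65 = 12.65; x* = 5 + 0.2·12.65/4.75 = 5.5326; y* = 4 + 0.8·12.65/31.65 = 4.3197.
Utility at the optimum: U(5.5326, 4.3197) = 0.3541.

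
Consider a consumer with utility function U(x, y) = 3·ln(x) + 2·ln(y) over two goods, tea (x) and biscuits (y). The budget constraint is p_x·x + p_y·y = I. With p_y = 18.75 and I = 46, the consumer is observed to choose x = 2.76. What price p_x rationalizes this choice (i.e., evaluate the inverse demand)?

The MRS is (3/2)·y/x. Set MRS = p_x/p_y.
So 3·p_y·y = 2·p_x·x; combined with the budget, a share 0.6 of income goes to x.
Demand: x*(p_x,p_y,I) = 0.6·I/p_x and y* = 0.4·I/p_y.
Set x* = 2.76 in the demand function and solve for p_x: p_x = 10.

p_x = 10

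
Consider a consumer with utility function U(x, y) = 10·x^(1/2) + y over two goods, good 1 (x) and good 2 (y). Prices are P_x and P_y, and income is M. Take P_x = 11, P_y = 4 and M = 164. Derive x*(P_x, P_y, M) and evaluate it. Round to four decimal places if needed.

x* = 3.3058

Plugging in: x* = (5·4/11)² = 3.3058.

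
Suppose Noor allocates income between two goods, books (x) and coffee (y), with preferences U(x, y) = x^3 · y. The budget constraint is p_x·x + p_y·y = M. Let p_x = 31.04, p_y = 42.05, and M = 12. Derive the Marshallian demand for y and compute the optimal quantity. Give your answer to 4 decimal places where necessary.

y* = 0.0713

The MRS is 3·y/x. Set MRS = p_x/p_y.
Rearranging, p_y·y = (1/3)·p_x·x. Substituting into the budget gives p_x·x·(1 + (1/3)) = M.
Demand: x*(p_x,p_y,M) = 0.75·M/p_x and y* = 0.25·M/p_y.
At p_x=31.04, p_y=42.05, M=12: y* = 0.25·12/42.05 = 0.0713.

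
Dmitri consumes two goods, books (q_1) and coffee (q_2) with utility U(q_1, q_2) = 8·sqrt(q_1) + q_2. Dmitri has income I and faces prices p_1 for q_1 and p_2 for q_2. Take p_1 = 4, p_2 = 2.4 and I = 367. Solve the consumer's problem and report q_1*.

q_1* = 5.76

Utility is quasi-linear in q_2; the FOC for q_1 is 4/√q_1 = p_1/p_2.
Solve: √q_1 = 4·p_2/p_1, so q_1*(p_1,p_2) = (4·p_2/p_1)², and q_2* = (I − p_1·q_1*)/p_2.
Plugging in: q_1* = (4·2.4/4)² = 5.76.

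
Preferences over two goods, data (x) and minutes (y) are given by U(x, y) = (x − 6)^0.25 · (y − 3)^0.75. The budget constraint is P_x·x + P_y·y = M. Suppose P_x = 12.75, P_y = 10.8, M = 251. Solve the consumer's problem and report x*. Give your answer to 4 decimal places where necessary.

x* = 8.7863

Discretionary income = 251 − 6·12.75 − 3·10.8 = 142.1; x* = 6 + 0.25·142.1/12.75 = 8.7863.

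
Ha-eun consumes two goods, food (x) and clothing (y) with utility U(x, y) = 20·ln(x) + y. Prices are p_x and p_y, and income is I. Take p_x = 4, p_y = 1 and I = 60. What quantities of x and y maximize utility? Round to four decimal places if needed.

x* = 5, y* = 40

At the given prices: x* = 20·1/4 = 5, and y* = 40.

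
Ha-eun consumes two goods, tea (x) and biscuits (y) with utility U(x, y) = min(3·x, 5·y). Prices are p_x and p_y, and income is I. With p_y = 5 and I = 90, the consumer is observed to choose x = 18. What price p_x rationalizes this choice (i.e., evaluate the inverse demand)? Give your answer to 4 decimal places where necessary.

With perfect complements, no substitution: consume in ratio x:y = 5:3.
Budget: p_x·x + p_y·(3/5)·x = I, so (5·p_x + 3·p_y)·x = 5·I.
Demand: x*(p_x,p_y,I) = 5·I/(5·p_x + 3·p_y), y* = 3·I/(5·p_x + 3·p_y).
Set x* = 18 in the demand function and solve for p_x: p_x = 2.

p_x = 2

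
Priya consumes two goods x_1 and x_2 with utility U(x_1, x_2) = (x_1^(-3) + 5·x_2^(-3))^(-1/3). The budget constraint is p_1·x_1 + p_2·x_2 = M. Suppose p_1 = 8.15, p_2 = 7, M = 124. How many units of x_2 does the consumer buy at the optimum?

x_2* = 10.125

MU_x_1 ∝ x_1^(-4), MU_x_2 ∝ 5·x_2^(-4), so MRS = (1/5)·(x_2/x_1)^(4) = p_1/p_2.
Solve for the ratio: x_2/x_1 = [5·p_1/p_2]^(0.25).
With the ratio pinned down, the budget gives x_1* = M/(p_1 + p_2·(x_2/x_1)) and x_2* = (x_2/x_1)·x_1*.
Numerically x_2/x_1 = 1.553307, so x_1* = 124/(8.15 + 7·1.553307) = 6.5184 and x_2* = 1.553307·6.5184 = 10.125.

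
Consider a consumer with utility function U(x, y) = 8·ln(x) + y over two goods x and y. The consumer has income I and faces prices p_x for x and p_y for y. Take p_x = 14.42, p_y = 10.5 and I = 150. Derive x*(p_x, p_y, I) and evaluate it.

Set MRS = p_x/p_y: (8/x)/1 = p_x/p_y.
So x*(p_x,p_y) = 8·p_y/p_x, independent of income; and y* = (I − 8·p_y)/p_y.
At the given prices: x* = 8·10.5/14.42 = 5.8252.

x* = 5.8252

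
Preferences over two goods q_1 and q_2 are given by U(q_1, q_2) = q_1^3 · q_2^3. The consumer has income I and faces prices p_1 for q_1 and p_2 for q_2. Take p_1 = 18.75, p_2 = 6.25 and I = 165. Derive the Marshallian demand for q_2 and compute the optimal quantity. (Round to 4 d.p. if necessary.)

q_2* = 13.2

MU_q_1/MU_q_2 = (3·q_2)/(3·q_1); tangency sets this equal to p_1/p_2.
So 3·p_2·q_2 = 3·p_1·q_1; combined with the budget, a share 0.5 of income goes to q_1.
Demand: q_1*(p_1,p_2,I) = 0.5·I/p_1 and q_2* = 0.5·I/p_2.
At p_1=18.75, p_2=6.25, I=165: q_2* = 0.5·165/6.25 = 13.2.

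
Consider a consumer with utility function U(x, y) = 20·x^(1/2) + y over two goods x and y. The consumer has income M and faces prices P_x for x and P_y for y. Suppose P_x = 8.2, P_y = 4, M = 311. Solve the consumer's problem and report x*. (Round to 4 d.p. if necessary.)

x* = 23.7954

Utility is quasi-linear in y; the FOC for x is 10/√x = P_x/P_y.
Thus x* = (10·P_y/P_x)² — independent of M — with the rest of income spent on y.
Plugging in: x* = (10·4/8.2)² = 23.7954.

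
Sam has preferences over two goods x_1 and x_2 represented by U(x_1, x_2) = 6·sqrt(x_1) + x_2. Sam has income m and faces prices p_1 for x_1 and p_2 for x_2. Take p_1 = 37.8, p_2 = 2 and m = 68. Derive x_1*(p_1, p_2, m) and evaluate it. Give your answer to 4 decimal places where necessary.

MU_x_1 = 3/√x_1, MU_x_2 = 1. Tangency: 3/√x_1 = p_1/p_2.
Thus x_1* = (3·p_2/p_1)² — independent of m — with the rest of income spent on x_2.
Plugging in: x_1* = (3·2/37.8)² = 0.0252.

x_1* = 0.0252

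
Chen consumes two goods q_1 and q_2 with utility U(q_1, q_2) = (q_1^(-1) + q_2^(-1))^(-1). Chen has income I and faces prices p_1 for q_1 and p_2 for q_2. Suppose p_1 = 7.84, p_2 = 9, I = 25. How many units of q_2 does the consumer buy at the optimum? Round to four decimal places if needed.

From the CES first-order condition, (q_2/q_1)^(2) = p_1/p_2.
Solve for the ratio: q_2/q_1 = [p_1/p_2]^(0.5).
With the ratio pinned down, the budget gives q_1* = I/(p_1 + p_2·(q_2/q_1)) and q_2* = (q_2/q_1)·q_1*.
Numerically q_2/q_1 = 0.933333, so q_1* = 25/(7.84 + 9·0.933333) = 1.5394 and q_2* = 0.933333·1.5394 = 1.4368.

q_2* = 1.4368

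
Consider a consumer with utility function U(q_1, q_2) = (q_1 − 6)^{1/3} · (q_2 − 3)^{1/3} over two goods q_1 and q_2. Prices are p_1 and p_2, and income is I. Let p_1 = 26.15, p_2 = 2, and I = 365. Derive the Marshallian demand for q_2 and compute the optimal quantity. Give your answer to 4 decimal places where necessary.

This is Cobb-Douglas in (q_1−6, q_2−3): tangency gives 1/3·p_2·(q_2−3) = 1/3·p_1·(q_1−6).
After buying the subsistence bundle (6, 3), a share 0.5 of the remaining income goes to q_1: q_1* = 6 + 0.5·(I − 6p_1 − 3p_2)/p_1.
Discretionary income = 365 − 6·26.15 − 3·2 = 202.1; q_2* = 3 + 0.5·202.1/2 = 53.525.

q_2* = 53.525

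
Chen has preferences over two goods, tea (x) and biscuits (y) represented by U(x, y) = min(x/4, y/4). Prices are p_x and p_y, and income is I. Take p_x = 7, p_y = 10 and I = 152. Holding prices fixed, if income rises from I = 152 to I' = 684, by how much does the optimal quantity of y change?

Demand: x*(p_x,p_y,I) = 4·I/(4·p_x + 4·p_y), y* = 4·I/(4·p_x + 4·p_y).
Here 4·7 + 4·10 = 68, giving y* = 8.9412.
At I' = 684: y* = 40.2353. Change: 40.2353 − 8.9412 = 31.2941.

Δy* = 31.2941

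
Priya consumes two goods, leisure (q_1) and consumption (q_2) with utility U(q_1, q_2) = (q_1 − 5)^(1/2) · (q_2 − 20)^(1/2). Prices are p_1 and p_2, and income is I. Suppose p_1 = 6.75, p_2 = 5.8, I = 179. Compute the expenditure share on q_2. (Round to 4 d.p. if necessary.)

share on q_2 = 0.7297

This is Cobb-Douglas in (q_1−5, q_2−20): tangency gives 0.5·p_2·(q_2−20) = 0.5·p_1·(q_1−5).
Substituting into the budget: q_1* = 5 + 0.5·(I − 5·p_1 − 20·p_2)/p_1, and q_2* = 20 + 0.5·(…)/p_2.
Discretionary income = 179 − 5·6.75 − 20·5.8 = 29.25; q_1* = 5 + 0.5·29.25/6.75 = 7.1667; q_2* = 20 + 0.5·29.25/5.8 = 22.5216.
Expenditure on q_2: 5.8·22.5216 = 130.625; share = 0.7297.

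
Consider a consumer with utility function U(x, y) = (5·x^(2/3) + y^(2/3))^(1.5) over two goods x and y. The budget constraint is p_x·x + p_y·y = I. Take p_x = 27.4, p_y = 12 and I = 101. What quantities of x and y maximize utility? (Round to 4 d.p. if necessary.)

x* = 3.5385, y* = 0.337

From the CES first-order condition, 5·(y/x)^(1/3) = p_x/p_y.
Hence y/x = ((1/5)·p_x/p_y)^(1/(1/3)), i.e. raised to the 3 power.
With the ratio pinned down, the budget gives x* = I/(p_x + p_y·(y/x)) and y* = (y/x)·x*.
Numerically y/x = 0.095235, so x* = 101/(27.4 + 12·0.095235) = 3.5385 and y* = 0.095235·3.5385 = 0.337.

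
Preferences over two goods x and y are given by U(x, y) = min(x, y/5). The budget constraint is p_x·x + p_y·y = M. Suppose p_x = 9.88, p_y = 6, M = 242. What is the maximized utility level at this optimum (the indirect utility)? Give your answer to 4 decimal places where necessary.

V = 6.0682

Leontief preferences: the optimum is at the kink where x/1 = y/5, i.e. y = 5·x.
Budget: p_x·x + p_y·5·x = M, so (p_x + 5·p_y)·x = M.
Demand: x*(p_x,p_y,M) = M/(p_x + 5·p_y), y* = 5·M/(p_x + 5·p_y).
Here 9.88 + 5·6 = 39.88, giving x* = 6.0682 and y* = 30.341.
Utility at the optimum: U(6.0682, 30.341) = 6.0682.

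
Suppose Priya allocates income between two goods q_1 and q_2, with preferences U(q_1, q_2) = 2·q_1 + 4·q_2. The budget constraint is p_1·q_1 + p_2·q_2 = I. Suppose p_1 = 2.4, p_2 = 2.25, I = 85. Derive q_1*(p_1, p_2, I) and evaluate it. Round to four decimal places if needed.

q_1* = 0

Perfect substitutes: compare marginal utility per dollar. 2/p_1 vs 4/p_2 → 0.8333 vs 1.7778.
q_2 gives more utility per dollar, so spend all income on q_2: q_2* = I/p_2, q_1* = 0.
Numerically: q_1* = 0, q_2* = 37.7778.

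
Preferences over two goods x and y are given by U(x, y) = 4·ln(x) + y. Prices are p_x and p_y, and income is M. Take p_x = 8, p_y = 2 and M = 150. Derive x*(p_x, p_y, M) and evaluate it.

Set MRS = p_x/p_y: (4/x)/1 = p_x/p_y.
So x*(p_x,p_y) = 4·p_y/p_x, independent of income; and y* = (M − 4·p_y)/p_y.
At the given prices: x* = 4·2/8 = 1.

x* = 1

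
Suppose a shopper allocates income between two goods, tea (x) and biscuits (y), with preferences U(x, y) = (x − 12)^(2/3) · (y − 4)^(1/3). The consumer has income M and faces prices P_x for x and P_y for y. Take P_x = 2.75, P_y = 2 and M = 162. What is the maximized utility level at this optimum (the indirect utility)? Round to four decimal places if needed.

Let x' = x−12, y' = y−4. MRS = 2·y'/x' = P_x/P_y.
After buying the subsistence bundle (12, 4), a share 2/3 of the remaining income goes to x: x* = 12 + 2/3·(M − 12P_x − 4P_y)/P_x.
Discretionary income = 162 − 12·2.75 − 4·2 = 121; x* = 12 + 2/3·121/2.75 = 41.3333; y* = 4 + 1/3·121/2 = 24.1667.
Utility at the optimum: U(41.3333, 24.1667) = 25.8892.

V = 25.8892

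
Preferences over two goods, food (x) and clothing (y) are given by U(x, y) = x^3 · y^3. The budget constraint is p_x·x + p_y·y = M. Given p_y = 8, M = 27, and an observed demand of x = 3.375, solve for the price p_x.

p_x = 4

MU_x/MU_y = (3·y)/(3·x); tangency sets this equal to p_x/p_y.
So 3·p_y·y = 3·p_x·x; combined with the budget, a share 0.5 of income goes to x.
Demand: x*(p_x,p_y,M) = 0.5·M/p_x and y* = 0.5·M/p_y.
Set x* = 3.375 in the demand function and solve for p_x: p_x = 4.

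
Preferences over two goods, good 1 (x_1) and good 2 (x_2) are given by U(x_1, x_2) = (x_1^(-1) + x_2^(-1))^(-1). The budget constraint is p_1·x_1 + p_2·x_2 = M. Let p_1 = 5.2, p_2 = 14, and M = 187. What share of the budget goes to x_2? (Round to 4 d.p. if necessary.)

share on x_2 = 0.6213

MU_x_1 ∝ x_1^(-2), MU_x_2 ∝ x_2^(-2), so MRS = (x_2/x_1)^(2) = p_1/p_2.
Solve for the ratio: x_2/x_1 = [p_1/p_2]^(0.5).
Substitute x_2 = (x_2/x_1)·x_1 into the budget: x_1* = M/(p_1 + p_2·(x_2/x_1)).
Numerically x_2/x_1 = 0.609449, so x_1* = 187/(5.2 + 14·0.609449) = 13.6175 and x_2* = 0.609449·13.6175 = 8.2992.
Expenditure on x_2: 14·8.2992 = 116.1888; share = 0.6213.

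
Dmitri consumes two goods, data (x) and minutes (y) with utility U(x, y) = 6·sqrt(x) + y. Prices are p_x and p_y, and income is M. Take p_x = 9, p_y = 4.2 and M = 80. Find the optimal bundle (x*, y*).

x* = 1.96, y* = 14.8476

Utility is quasi-linear in y; the FOC for x is 3/√x = p_x/p_y.
Thus x* = (3·p_y/p_x)² — independent of M — with the rest of income spent on y.
Plugging in: x* = (3·4.2/9)² = 1.96, y* = 14.8476.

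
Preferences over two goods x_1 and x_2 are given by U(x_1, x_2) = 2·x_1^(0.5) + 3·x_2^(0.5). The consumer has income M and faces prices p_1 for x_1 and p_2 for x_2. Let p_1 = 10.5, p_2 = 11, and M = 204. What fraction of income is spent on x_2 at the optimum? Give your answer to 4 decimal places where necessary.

MRS = MU_x_1/MU_x_2 = (2/3)·(x_2/x_1)^(0.5). Set equal to p_1/p_2.
Hence x_2/x_1 = ((3/2)·p_1/p_2)^(1/(0.5)), i.e. raised to the 2 power.
Substitute x_2 = (x_2/x_1)·x_1 into the budget: x_1* = M/(p_1 + p_2·(x_2/x_1)).
Numerically x_2/x_1 = 2.050103, so x_1* = 204/(10.5 + 11·2.050103) = 6.1723 and x_2* = 2.050103·6.1723 = 12.6538.
Expenditure on x_2: 11·12.6538 = 139.1913; share = 0.6823.

share on x_2 = 0.6823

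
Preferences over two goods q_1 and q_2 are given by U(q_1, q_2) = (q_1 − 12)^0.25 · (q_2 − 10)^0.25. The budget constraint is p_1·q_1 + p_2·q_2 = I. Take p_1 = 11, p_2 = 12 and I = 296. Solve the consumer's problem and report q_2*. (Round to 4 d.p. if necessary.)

This is Cobb-Douglas in (q_1−12, q_2−10): tangency gives 0.25·p_2·(q_2−10) = 0.25·p_1·(q_1−12).
After buying the subsistence bundle (12, 10), a share 0.5 of the remaining income goes to q_1: q_1* = 12 + 0.5·(I − 12p_1 − 10p_2)/p_1.
Discretionary income = 296 − 12·11 − 10·12 = 44; q_2* = 10 + 0.5·44/12 = 11.8333.

q_2* = 11.8333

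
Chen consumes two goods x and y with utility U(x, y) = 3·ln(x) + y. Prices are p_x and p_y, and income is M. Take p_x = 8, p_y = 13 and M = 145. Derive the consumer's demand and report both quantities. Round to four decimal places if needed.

x* = 4.875, y* = 8.1538

Set MRS = p_x/p_y: (3/x)/1 = p_x/p_y.
So x*(p_x,p_y) = 3·p_y/p_x, independent of income; and y* = (M − 3·p_y)/p_y.
At the given prices: x* = 3·13/8 = 4.875, and y* = 8.1538.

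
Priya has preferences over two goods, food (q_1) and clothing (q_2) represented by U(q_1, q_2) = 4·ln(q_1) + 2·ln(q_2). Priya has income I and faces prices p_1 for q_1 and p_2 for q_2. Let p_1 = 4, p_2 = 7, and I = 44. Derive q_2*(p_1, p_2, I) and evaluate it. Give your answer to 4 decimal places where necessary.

Tangency: MRS = 2·q_2/q_1 = p_1/p_2.
Rearranging, p_2·q_2 = (1/2)·p_1·q_1. Substituting into the budget gives p_1·q_1·(1 + (1/2)) = I.
Demand: q_1*(p_1,p_2,I) = 2/3·I/p_1 and q_2* = 1/3·I/p_2.
At p_1=4, p_2=7, I=44: q_2* = 1/3·44/7 = 2.0952.

q_2* = 2.0952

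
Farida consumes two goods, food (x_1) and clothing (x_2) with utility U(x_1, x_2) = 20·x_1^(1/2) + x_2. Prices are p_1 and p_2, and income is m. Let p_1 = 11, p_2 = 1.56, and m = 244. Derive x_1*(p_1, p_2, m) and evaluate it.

x_1* = 2.0112

Solve: √x_1 = 10·p_2/p_1, so x_1*(p_1,p_2) = (10·p_2/p_1)², and x_2* = (m − p_1·x_1*)/p_2.
Plugging in: x_1* = (10·1.56/11)² = 2.0112.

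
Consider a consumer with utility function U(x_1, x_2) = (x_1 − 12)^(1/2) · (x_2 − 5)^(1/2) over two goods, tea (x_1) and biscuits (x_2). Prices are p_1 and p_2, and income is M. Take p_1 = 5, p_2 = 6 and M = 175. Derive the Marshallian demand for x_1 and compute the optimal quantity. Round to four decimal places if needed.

x_1* = 20.5

MRS = (x_2−5)/(x_1−12). Tangency with p_1/p_2 gives x_2−5 = (p_1/p_2)·(x_1−12).
Substituting into the budget: x_1* = 12 + 0.5·(M − 12·p_1 − 5·p_2)/p_1, and x_2* = 5 + 0.5·(…)/p_2.
Discretionary income = 175 − 12·5 − 5·6 = 85; x_1* = 12 + 0.5·85/5 = 20.5.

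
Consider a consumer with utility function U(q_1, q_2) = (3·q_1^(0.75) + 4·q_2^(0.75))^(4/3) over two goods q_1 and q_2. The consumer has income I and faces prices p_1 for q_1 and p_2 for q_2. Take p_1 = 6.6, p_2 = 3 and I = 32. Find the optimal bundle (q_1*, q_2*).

q_1* = 0.1399, q_2* = 10.3589

MU_q_1 ∝ 3·q_1^(-0.25), MU_q_2 ∝ 4·q_2^(-0.25), so MRS = (3/4)·(q_2/q_1)^(0.25) = p_1/p_2.
Solve for the ratio: q_2/q_1 = [(4/3)·p_1/p_2]^(4).
Substitute q_2 = (q_2/q_1)·q_1 into the budget: q_1* = I/(p_1 + p_2·(q_2/q_1)).
Numerically q_2/q_1 = 74.036464, so q_1* = 32/(6.6 + 3·74.036464) = 0.1399 and q_2* = 74.036464·0.1399 = 10.3589.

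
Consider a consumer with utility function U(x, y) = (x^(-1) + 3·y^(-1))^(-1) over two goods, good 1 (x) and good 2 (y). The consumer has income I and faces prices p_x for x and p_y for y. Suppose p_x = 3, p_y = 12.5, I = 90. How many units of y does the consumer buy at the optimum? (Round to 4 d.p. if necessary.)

y* = 5.6125

With the ratio pinned down, the budget gives x* = I/(p_x + p_y·(y/x)) and y* = (y/x)·x*.
Numerically y/x = 0.848528, so x* = 90/(3 + 12.5·0.848528) = 6.6144 and y* = 0.848528·6.6144 = 5.6125.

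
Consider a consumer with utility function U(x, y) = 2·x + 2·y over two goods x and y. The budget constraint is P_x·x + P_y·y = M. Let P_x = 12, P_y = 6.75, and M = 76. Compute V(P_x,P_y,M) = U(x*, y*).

Perfect substitutes: compare marginal utility per dollar. 2/P_x vs 2/P_y → 0.1667 vs 0.2963.
y gives more utility per dollar, so spend all income on y: y* = M/P_y, x* = 0.
Numerically: x* = 0, y* = 11.2593.
Utility at the optimum: U(0, 11.2593) = 22.5185.

V = 22.5185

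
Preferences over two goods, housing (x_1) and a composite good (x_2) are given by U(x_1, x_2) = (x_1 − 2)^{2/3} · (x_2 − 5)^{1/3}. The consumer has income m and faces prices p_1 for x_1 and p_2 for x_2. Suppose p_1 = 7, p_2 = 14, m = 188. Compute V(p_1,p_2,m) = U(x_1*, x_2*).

This is Cobb-Douglas in (x_1−2, x_2−5): tangency gives 2/3·p_2·(x_2−5) = 1/3·p_1·(x_1−2).
Substituting into the budget: x_1* = 2 + 2/3·(m − 2·p_1 − 5·p_2)/p_1, and x_2* = 5 + 1/3·(…)/p_2.
Discretionary income = 188 − 2·7 − 5·14 = 104; x_1* = 2 + 2/3·104/7 = 11.9048; x_2* = 5 + 1/3·104/14 = 7.4762.
Utility at the optimum: U(11.9048, 7.4762) = 6.2396.

V = 6.2396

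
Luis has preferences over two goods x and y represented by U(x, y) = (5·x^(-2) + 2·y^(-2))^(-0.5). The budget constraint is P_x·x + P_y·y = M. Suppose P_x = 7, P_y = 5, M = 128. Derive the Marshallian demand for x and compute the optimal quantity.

MRS = MU_x/MU_y = (5/2)·(y/x)^(3). Set equal to P_x/P_y.
Solve for the ratio: y/x = [(2/5)·P_x/P_y]^(1/3).
With the ratio pinned down, the budget gives x* = M/(P_x + P_y·(y/x)) and y* = (y/x)·x*.
Numerically y/x = 0.824257, so x* = 128/(7 + 5·0.824257) = 11.5095.

x* = 11.5095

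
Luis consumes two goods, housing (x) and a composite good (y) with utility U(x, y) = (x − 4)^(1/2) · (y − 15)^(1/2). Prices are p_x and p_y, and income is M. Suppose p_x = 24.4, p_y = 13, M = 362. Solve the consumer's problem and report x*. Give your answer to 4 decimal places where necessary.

x* = 5.4221

MRS = (y−15)/(x−4). Tangency with p_x/p_y gives y−15 = (p_x/p_y)·(x−4).
Substituting into the budget: x* = 4 + 0.5·(M − 4·p_x − 15·p_y)/p_x, and y* = 15 + 0.5·(…)/p_y.
Discretionary income = 362 − 4·24.4 − 15·13 = 69.4; x* = 4 + 0.5·69.4/24.4 = 5.4221.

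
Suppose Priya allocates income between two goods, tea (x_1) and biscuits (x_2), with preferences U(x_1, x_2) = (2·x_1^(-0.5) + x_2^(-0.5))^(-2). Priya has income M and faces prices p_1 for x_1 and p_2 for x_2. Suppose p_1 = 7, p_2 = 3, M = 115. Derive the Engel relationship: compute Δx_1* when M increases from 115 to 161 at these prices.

Δx_1* = 4.4553

MU_x_1 ∝ 2·x_1^(-1.5), MU_x_2 ∝ x_2^(-1.5), so MRS = 2·(x_2/x_1)^(1.5) = p_1/p_2.
Solve for the ratio: x_2/x_1 = [(1/2)·p_1/p_2]^(2/3).
Substitute x_2 = (x_2/x_1)·x_1 into the budget: x_1* = M/(p_1 + p_2·(x_2/x_1)).
Numerically x_2/x_1 = 1.108233, so x_1* = 115/(7 + 3·1.108233) = 11.1383.
At M' = 161: x_1* = 15.5937. Change: 15.5937 − 11.1383 = 4.4553.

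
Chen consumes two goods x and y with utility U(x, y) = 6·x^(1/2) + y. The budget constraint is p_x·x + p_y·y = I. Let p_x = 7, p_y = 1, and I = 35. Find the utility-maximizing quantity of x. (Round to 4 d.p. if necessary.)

x* = 0.1837

MU_x = 3/√x, MU_y = 1. Tangency: 3/√x = p_x/p_y.
Thus x* = (3·p_y/p_x)² — independent of I — with the rest of income spent on y.
Plugging in: x* = (3·1/7)² = 0.1837.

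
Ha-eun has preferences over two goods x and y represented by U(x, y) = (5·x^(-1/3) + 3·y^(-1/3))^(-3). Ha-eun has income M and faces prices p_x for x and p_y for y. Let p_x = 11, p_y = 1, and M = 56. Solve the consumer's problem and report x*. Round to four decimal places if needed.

x* = 3.7043

With the ratio pinned down, the budget gives x* = M/(p_x + p_y·(y/x)) and y* = (y/x)·x*.
Numerically y/x = 4.117731, so x* = 56/(11 + 1·4.117731) = 3.7043.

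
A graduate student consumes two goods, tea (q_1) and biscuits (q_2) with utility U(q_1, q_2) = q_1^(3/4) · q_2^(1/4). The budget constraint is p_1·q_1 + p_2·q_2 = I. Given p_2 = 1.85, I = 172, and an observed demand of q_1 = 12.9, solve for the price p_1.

p_1 = 10

MU_q_1/MU_q_2 = (0.75·q_2)/(0.25·q_1); tangency sets this equal to p_1/p_2.
Rearranging, p_2·q_2 = (1/3)·p_1·q_1. Substituting into the budget gives p_1·q_1·(1 + (1/3)) = I.
Demand: q_1*(p_1,p_2,I) = 0.75·I/p_1 and q_2* = 0.25·I/p_2.
Set q_1* = 12.9 in the demand function and solve for p_1: p_1 = 10.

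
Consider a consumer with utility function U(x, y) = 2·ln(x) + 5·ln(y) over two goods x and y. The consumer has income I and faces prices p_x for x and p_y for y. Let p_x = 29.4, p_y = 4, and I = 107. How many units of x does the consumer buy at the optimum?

At p_x=29.4, p_y=4, I=107: x* = 2/7·107/29.4 = 1.0398.

x* = 1.0398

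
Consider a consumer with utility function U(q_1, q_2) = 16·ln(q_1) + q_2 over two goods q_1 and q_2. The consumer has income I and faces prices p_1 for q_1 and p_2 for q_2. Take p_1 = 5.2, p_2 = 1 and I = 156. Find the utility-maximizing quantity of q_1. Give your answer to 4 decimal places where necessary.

q_1* = 3.0769

MU_q_1 = 16/q_1, MU_q_2 = 1. Tangency: 16/q_1 = p_1/p_2.
So q_1*(p_1,p_2) = 16·p_2/p_1, independent of income; and q_2* = (I − 16·p_2)/p_2.
At the given prices: q_1* = 16·1/5.2 = 3.0769.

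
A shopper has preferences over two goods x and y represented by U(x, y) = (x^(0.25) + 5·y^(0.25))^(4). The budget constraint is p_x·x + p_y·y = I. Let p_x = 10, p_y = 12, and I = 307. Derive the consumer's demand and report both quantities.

Substitute y = (y/x)·x into the budget: x* = I/(p_x + p_y·(y/x)).
Numerically y/x = 6.704787, so x* = 307/(10 + 12·6.704787) = 3.3939 and y* = 6.704787·3.3939 = 22.7551.

x* = 3.3939, y* = 22.7551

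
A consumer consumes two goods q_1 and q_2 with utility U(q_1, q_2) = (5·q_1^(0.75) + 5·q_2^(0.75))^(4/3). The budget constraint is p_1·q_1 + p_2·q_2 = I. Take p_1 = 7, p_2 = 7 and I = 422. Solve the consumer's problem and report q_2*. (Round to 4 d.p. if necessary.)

q_2* = 30.1429

Substitute q_2 = (q_2/q_1)·q_1 into the budget: q_1* = I/(p_1 + p_2·(q_2/q_1)).
Numerically q_2/q_1 = 1, so q_1* = 422/(7 + 7·1) = 30.1429 and q_2* = 1·30.1429 = 30.1429.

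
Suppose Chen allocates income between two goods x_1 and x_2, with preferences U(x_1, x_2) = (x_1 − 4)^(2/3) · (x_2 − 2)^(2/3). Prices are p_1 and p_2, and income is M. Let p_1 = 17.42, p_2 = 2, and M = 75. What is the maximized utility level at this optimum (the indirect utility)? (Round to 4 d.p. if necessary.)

This is Cobb-Douglas in (x_1−4, x_2−2): tangency gives 2/3·p_2·(x_2−2) = 2/3·p_1·(x_1−4).
After buying the subsistence bundle (4, 2), a share 0.5 of the remaining income goes to x_1: x_1* = 4 + 0.5·(M − 4p_1 − 2p_2)/p_1.
Discretionary income = 75 − 4·17.42 − 2·2 = 1.32; x_1* = 4 + 0.5·1.32/17.42 = 4.0379; x_2* = 2 + 0.5·1.32/2 = 2.33.
Utility at the optimum: U(4.0379, 2.33) = 0.0539.

V = 0.0539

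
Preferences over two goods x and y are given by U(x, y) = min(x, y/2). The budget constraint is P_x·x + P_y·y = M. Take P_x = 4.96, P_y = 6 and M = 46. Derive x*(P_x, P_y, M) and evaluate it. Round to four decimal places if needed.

Leontief preferences: the optimum is at the kink where x/1 = y/2, i.e. y = 2·x.
Budget: P_x·x + P_y·2·x = M, so (P_x + 2·P_y)·x = M.
Demand: x*(P_x,P_y,M) = M/(P_x + 2·P_y), y* = 2·M/(P_x + 2·P_y).
Here 4.96 + 2·6 = 16.96, giving x* = 2.7123.

x* = 2.7123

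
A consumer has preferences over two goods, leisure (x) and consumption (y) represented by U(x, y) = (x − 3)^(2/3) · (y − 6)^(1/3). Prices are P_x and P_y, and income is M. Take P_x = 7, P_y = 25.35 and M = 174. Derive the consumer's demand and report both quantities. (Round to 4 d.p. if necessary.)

x* = 3.0857, y* = 6.0118

This is Cobb-Douglas in (x−3, y−6): tangency gives 2/3·P_y·(y−6) = 1/3·P_x·(x−3).
Substituting into the budget: x* = 3 + 2/3·(M − 3·P_x − 6·P_y)/P_x, and y* = 6 + 1/3·(…)/P_y.
Discretionary income = 174 − 3·7 − 6·25.35 = 0.9; x* = 3 + 2/3·0.9/7 = 3.0857; y* = 6 + 1/3·0.9/25.35 = 6.0118.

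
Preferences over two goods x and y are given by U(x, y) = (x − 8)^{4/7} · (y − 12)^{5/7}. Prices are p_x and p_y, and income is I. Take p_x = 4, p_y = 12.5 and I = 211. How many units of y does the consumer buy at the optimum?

y* = 13.2889

This is Cobb-Douglas in (x−8, y−12): tangency gives 4/7·p_y·(y−12) = 5/7·p_x·(x−8).
Substituting into the budget: x* = 8 + 4/9·(I − 8·p_x − 12·p_y)/p_x, and y* = 12 + 5/9·(…)/p_y.
Discretionary income = 211 − 8·4 − 12·12.5 = 29; y* = 12 + 5/9·29/12.5 = 13.2889.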